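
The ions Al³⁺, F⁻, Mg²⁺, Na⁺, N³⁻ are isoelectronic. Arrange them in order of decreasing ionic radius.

N³⁻ > F⁻ > Na⁺ > Mg²⁺ > Al³⁺

All of these have 10 electrons, so size is governed by nuclear charge alone: the more protons, the stronger the pull on the same electron cloud, and the smaller the ion.
Nuclear charges: Al³⁺ (Z=13), Mg²⁺ (Z=12), Na⁺ (Z=11), F⁻ (Z=9), N³⁻ (Z=7).
Largest to smallest: N³⁻ > F⁻ > Na⁺ > Mg²⁺ > Al³⁺.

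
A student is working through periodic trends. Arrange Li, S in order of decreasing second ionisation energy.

Li, S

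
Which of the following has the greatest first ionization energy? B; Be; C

C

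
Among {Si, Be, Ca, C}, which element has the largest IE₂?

Consider each +1 ion: Si⁺ still has 3 valence electrons; Be⁺ still has 1 valence electron; Ca⁺ still has 1 valence electron; C⁺ still has 3 valence electrons.
All are still removing valence electrons, so compare the +1 ions as you would atoms: IE_2 generally rises across a period (higher Z_eff) and falls down a group (larger shell), subject to the usual subshell exceptions.
Valence configurations: Si⁺ [Ne]3s²3p¹, Be⁺ [He]2s¹, Ca⁺ [Ar]4s¹, C⁺ [He]2s²2p¹.
Approximate IE_2 values (kJ/mol): Si 1577, Be 1757, Ca 1145, C 2353.
Hence IE_2: Ca < Si < Be < C.

C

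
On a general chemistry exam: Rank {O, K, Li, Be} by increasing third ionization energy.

K < O < Li < Be

IE_3 is the cost of taking one more electron from the +2 cation: O²⁺ still has 4 valence electrons; K²⁺ is already 1 electron into the core; Li²⁺ is already 1 electron into the core; Be²⁺ is the bare [He] core.
Usually core removal costs more than valence removal, but here the competition is close: a tightly held n=2 valence electron can cost more to remove than an n=3 core electron, so the actual values have to decide it.
Tabulated IE_3 (kJ/mol): O 5300, K 4420, Li 11815, Be 14849.
Putting it together, IE_3: K < O < Li < Be.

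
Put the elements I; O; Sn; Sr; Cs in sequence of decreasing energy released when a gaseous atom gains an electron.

I, O, Sn, Cs, Sr

O is in period 2, group 16; Sr is in period 5, group 2; Sn is in period 5, group 14; I is in period 5, group 17; Cs is in period 6, group 1.
Atoms with high Z_eff and room in the valence shell (especially the halogens) have the most exothermic electron affinities.
Here both period and group differ, so the two effects have to be weighed against each other.
Cs > Sr: this pair runs against the simple trend — see the exception note.
Sn > Cs: both effects reinforce here, so Sn is clearly the higher of the two.
O > Sn: relative to Sn, both the across-period and down-group shifts push O's electron affinity up.
I > O: the two effects oppose for this pair; the across-period effect wins (295 vs 141 kJ/mol).
Note the exception: Cs has a higher electron affinity than Sr, contrary to the simple trend — adding an electron to Sr (ns²) has to open a new, higher-energy np subshell, which is unfavourable.
Tabulated electron affinity (kJ/mol): O 141, Sr 5, Sn 107, I 295, Cs 46.
So from highest to lowest: I > O > Sn > Cs > Sr.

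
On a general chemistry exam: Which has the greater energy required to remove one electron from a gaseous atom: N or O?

First ionization energy rises across a period (greater Z_eff holds electrons more tightly) and falls down a group (valence electrons are farther from the nucleus).
All lie in period 2; the across-period trend (first ionization energy increases left to right) applies, with the exception below.
Note the exception: N has a higher first ionization energy than O, contrary to the simple trend — pairing an electron in O's 2p⁴ costs repulsion energy, so O ionizes more easily than half-filled N (2p³).
Approximate values (kJ/mol): N 1402, O 1314.
So N has the greater energy required to remove one electron from a gaseous atom (N > O).

N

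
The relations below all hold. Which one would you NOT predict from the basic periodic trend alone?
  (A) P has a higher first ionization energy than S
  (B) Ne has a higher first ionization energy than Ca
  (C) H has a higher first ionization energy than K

(A)

The general trend: first ionization energy increases across a period and decreases down a group.
(A) P (period 3, group 15) vs S (period 3, group 16): the stated order contradicts the simple trend.
(B) Ne (period 2, group 18) vs Ca (period 4, group 2): the stated order agrees with the simple trend.
(C) H (period 1, group 1) vs K (period 4, group 1): the stated order agrees with the simple trend.
The exception is (A): S (3p⁴) ionizes more easily than half-filled P (3p³) because the paired 3p electron in S is pushed out by e⁻–e⁻ repulsion.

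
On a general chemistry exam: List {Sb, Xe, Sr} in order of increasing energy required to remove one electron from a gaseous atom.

Sr < Sb < Xe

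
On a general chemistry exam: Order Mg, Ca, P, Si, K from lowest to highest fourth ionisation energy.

The fourth ionization energy removes an electron from the +3 ion. For each element: Mg³⁺ is already 1 electron into the core; Ca³⁺ is already 1 electron into the core; P³⁺ still has 2 valence electrons; Si³⁺ still has 1 valence electron; K³⁺ is already 2 electrons into the core.
Pulling an electron out of a noble-gas core costs far more than removing a remaining valence electron, so K, Ca and Mg sit at the high end of IE_4.
Valence configurations: P³⁺ [Ne]3s², Si³⁺ [Ne]3s¹.
Approximate IE_4 values (kJ/mol): Mg 10543, Ca 6491, P 4964, Si 4356, K 5877.
So the fourth ionization energies run Si < P < K < Ca < Mg.

Si < P < K < Ca < Mg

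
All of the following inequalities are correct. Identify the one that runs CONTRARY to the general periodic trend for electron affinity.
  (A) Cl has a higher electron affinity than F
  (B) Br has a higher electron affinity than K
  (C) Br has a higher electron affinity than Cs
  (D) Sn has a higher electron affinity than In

(A)

The general trend: electron affinity increases across a period and decreases down a group.
(A) Cl (period 3, group 17) vs F (period 2, group 17): the stated order contradicts the simple trend.
(B) Br (period 4, group 17) vs K (period 4, group 1): the stated order agrees with the simple trend.
(C) Br (period 4, group 17) vs Cs (period 6, group 1): the stated order agrees with the simple trend.
(D) Sn (period 5, group 14) vs In (period 5, group 13): the stated order agrees with the simple trend.
The exception is (A): F's small 2p subshell makes the incoming electron feel strong e⁻–e⁻ repulsion, so Cl actually releases more energy on gaining an electron.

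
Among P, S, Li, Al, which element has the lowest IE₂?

Al

Consider each +1 ion: P⁺ still has 4 valence electrons; S⁺ still has 5 valence electrons; Li⁺ is the bare [He] core; Al⁺ still has 2 valence electrons.
Core electrons are held far more tightly than valence electrons, so Li tops the IE_2 order.
Valence configurations: P⁺ [Ne]3s²3p², S⁺ [Ne]3s²3p³, Al⁺ [Ne]3s².
Tabulated IE_2 (kJ/mol): P 1907, S 2252, Li 7298, Al 1817.
Putting it together, IE_2: Al < P < S < Li.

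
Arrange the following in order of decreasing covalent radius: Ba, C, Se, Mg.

Moving right in a period, electrons are added to the same shell under a stronger nuclear pull, so atoms get smaller; moving down, a new shell is opened and atoms get larger.
Neither a single period nor a single group — weigh both effects.
Se > C: period and group pull opposite ways; the down-group shift dominates (116 vs 75 pm).
Mg > Se: the two effects oppose for this pair; the across-period effect wins (139 vs 116 pm).
Ba > Mg: they share group 2; the group trend gives Ba the larger value.
Approximate values (pm): C 75, Mg 139, Se 116, Ba 196.
So from largest to smallest: Ba > Mg > Se > C.

Ba > Mg > Se > C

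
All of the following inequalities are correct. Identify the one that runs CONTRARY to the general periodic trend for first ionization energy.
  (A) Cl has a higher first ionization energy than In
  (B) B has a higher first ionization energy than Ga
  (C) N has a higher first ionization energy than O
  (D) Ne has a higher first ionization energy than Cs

The general trend: first ionization energy increases across a period and decreases down a group.
(A) Cl (period 3, group 17) vs In (period 5, group 13): the stated order agrees with the simple trend.
(B) B (period 2, group 13) vs Ga (period 4, group 13): the stated order agrees with the simple trend.
(C) N (period 2, group 15) vs O (period 2, group 16): the stated order contradicts the simple trend.
(D) Ne (period 2, group 18) vs Cs (period 6, group 1): the stated order agrees with the simple trend.
The exception is (C): pairing an electron in O's 2p⁴ costs repulsion energy, so O ionizes more easily than half-filled N (2p³).

(C)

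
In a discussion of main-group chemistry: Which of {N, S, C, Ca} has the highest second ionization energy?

N

Consider each +1 ion: N⁺ still has 4 valence electrons; S⁺ still has 5 valence electrons; C⁺ still has 3 valence electrons; Ca⁺ still has 1 valence electron.
All are still removing valence electrons, so compare the +1 ions as you would atoms: IE_2 generally rises across a period (higher Z_eff) and falls down a group (larger shell), subject to the usual subshell exceptions.
Valence configurations: N⁺ [He]2s²2p², S⁺ [Ne]3s²3p³, C⁺ [He]2s²2p¹, Ca⁺ [Ar]4s¹.
Tabulated IE_2 (kJ/mol): N 2856, S 2252, C 2353, Ca 1145.
Overall IE_2 order: Ca < S < C < N.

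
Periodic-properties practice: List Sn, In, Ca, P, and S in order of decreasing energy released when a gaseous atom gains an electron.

S > Sn > P > In > Ca

P is in period 3, group 15; S is in period 3, group 16; Ca is in period 4, group 2; In is in period 5, group 13; Sn is in period 5, group 14.
Atoms with high Z_eff and room in the valence shell (especially the halogens) have the most exothermic electron affinities.
These span different periods and groups, so the two trends combine.
In > Ca: period and group pull opposite ways; the across-period shift dominates (29 vs 2 kJ/mol).
P > In: relative to In, both the across-period and down-group shifts push P's electron affinity up.
Sn > P: this pair runs against the simple trend — see the exception note.
S > Sn: both effects reinforce here, so S is clearly the higher of the two.
Note the exception: Sn has a higher electron affinity than P, contrary to the simple trend — adding an electron to P's half-filled np³ subshell costs electron-pairing energy.
Approximate values (kJ/mol): P 72, S 200, Ca 2, In 29, Sn 107.
So from highest to lowest: S > Sn > P > In > Ca.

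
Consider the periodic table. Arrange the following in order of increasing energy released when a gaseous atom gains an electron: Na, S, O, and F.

Na < O < S < F

O is in period 2, group 16; F is in period 2, group 17; Na is in period 3, group 1; S is in period 3, group 16.
Electron affinity generally becomes more exothermic across a period toward the halogens and less exothermic down a group.
These span different periods and groups, so the two trends combine.
O > Na: both effects reinforce here, so O is clearly the higher of the two.
S > O: this pair runs against the simple trend — see the exception note.
F > S: both effects reinforce here, so F is clearly the higher of the two.
Note the exception: S has a higher electron affinity than O, contrary to the simple trend — the compact 2p subshell of O repels the added electron more than S's larger 3p does.
Tabulated electron affinity (kJ/mol): O 141, F 328, Na 53, S 200.
So from lowest to highest: Na < O < S < F.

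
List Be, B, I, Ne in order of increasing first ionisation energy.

B < Be < I < Ne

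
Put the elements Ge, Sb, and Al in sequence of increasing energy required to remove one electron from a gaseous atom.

Al < Ge < Sb

Al is in period 3, group 13; Ge is in period 4, group 14; Sb is in period 5, group 15.
IE₁ increases left→right with effective nuclear charge and decreases top→bottom as the valence shell moves farther out.
These sit on a diagonal, where the across-period and down-group effects partly cancel.
Ge > Al: the two effects oppose for this pair; the across-period effect wins (762 vs 578 kJ/mol).
Sb > Ge: the two effects oppose for this pair; the across-period effect wins (831 vs 762 kJ/mol).
For reference (kJ/mol): Al 578, Ge 762, Sb 831.
So from lowest to highest: Al < Ge < Sb.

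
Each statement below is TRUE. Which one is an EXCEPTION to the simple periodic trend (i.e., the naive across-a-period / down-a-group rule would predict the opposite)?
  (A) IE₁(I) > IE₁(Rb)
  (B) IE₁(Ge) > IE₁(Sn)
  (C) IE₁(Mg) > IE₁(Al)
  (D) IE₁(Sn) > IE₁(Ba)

The general trend: first ionisation energy increases across a period and decreases down a group.
(A) I (period 5, group 17) vs Rb (period 5, group 1): the stated order agrees with the simple trend.
(B) Ge (period 4, group 14) vs Sn (period 5, group 14): the stated order agrees with the simple trend.
(C) Mg (period 3, group 2) vs Al (period 3, group 13): the stated order contradicts the simple trend.
(D) Sn (period 5, group 14) vs Ba (period 6, group 2): the stated order agrees with the simple trend.
The exception is (C): Al's single 3p electron is easier to remove than one from Mg's filled 3s².

(C)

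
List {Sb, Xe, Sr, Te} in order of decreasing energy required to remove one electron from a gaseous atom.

Sr is in period 5, group 2; Sb is in period 5, group 15; Te is in period 5, group 16; Xe is in period 5, group 18.
First ionization energy rises across a period (greater Z_eff holds electrons more tightly) and falls down a group (valence electrons are farther from the nucleus).
All lie in period 5, so first ionization energy increases left to right.
So from highest to lowest: Xe > Te > Sb > Sr.

Xe, Te, Sb, Sr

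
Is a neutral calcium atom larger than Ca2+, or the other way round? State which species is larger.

Ca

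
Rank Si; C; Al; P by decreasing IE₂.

C, P, Al, Si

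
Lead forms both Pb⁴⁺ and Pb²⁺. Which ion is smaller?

Pb⁴⁺

Both ions have Z = 82 protons, but Pb⁴⁺ has lost more electrons, so its remaining electrons feel a larger effective nuclear charge per electron and are pulled in more tightly.
Higher positive charge → smaller ion, so Pb²⁺ > Pb⁴⁺.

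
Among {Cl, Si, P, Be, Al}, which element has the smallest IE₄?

Consider each +3 ion: Cl³⁺ still has 4 valence electrons; Si³⁺ still has 1 valence electron; P³⁺ still has 2 valence electrons; Be³⁺ is already 1 electron into the core; Al³⁺ is the bare [Ne] core.
Core electrons are held far more tightly than valence electrons, so Al and Be top the IE_4 order.
Valence configurations: Cl³⁺ [Ne]3s²3p², Si³⁺ [Ne]3s¹, P³⁺ [Ne]3s².
The numbers (kJ/mol): Cl 5159, Si 4356, P 4964, Be 21007, Al 11577.
Overall IE_4 order: Si < P < Cl < Al < Be.

Si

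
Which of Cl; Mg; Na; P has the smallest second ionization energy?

After 1 electron has been removed, what remains? Cl⁺ still has 6 valence electrons; Mg⁺ still has 1 valence electron; Na⁺ is the bare [Ne] core; P⁺ still has 4 valence electrons.
Pulling an electron out of a noble-gas core costs far more than removing a remaining valence electron, so Na sits at the high end of IE_2.
Valence configurations: Cl⁺ [Ne]3s²3p⁴, Mg⁺ [Ne]3s¹, P⁺ [Ne]3s²3p².
Approximate IE_2 values (kJ/mol): Cl 2298, Mg 1451, Na 4562, P 1907.
Putting it together, IE_2: Mg < P < Cl < Na.

Mg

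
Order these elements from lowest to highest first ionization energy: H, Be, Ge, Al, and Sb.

Al, Ge, Sb, Be, H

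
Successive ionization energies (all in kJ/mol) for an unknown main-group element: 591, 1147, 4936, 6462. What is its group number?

Look for the largest jump between consecutive ionization energies: IE3/IE2 ≈ 4.3, far larger than any earlier ratio.
That jump marks the point where a core electron is being removed. So the atom has 2 valence electrons.
A main-group element with 2 valence electrons is in group 2.

Group 2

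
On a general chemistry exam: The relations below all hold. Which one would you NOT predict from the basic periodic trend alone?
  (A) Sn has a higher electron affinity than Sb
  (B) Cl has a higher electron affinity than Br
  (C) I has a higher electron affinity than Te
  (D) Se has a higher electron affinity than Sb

(A)

The general trend: electron affinity increases across a period and decreases down a group.
(A) Sn (period 5, group 14) vs Sb (period 5, group 15): the stated order contradicts the simple trend.
(B) Cl (period 3, group 17) vs Br (period 4, group 17): the stated order agrees with the simple trend.
(C) I (period 5, group 17) vs Te (period 5, group 16): the stated order agrees with the simple trend.
(D) Se (period 4, group 16) vs Sb (period 5, group 15): the stated order agrees with the simple trend.
The exception is (A): adding an electron to Sb's half-filled 5p³ is unfavourable, so Sn has the more exothermic EA.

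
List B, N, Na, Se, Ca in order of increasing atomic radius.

Atomic radius shrinks across a period as nuclear charge pulls the same shell inward, and grows down a group as new shells are added.
Neither a single period nor a single group — weigh both effects.
B > N: both are in period 2; the period trend gives B the larger value.
Se > B: period and group pull opposite ways; the down-group shift dominates (116 vs 85 pm).
Na > Se: period and group pull opposite ways; the across-period shift dominates (155 vs 116 pm).
Ca > Na: the two effects oppose for this pair; the down-group effect wins (171 vs 155 pm).
Tabulated atomic radius (pm): B 85, N 71, Na 155, Ca 171, Se 116.
So from smallest to largest: N < B < Se < Na < Ca.

N < B < Se < Na < Ca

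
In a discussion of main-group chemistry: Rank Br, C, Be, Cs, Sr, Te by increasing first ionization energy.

Cs, Sr, Te, Be, C, Br

First ionization energy rises across a period (greater Z_eff holds electrons more tightly) and falls down a group (valence electrons are farther from the nucleus).
Here both period and group differ, so the two effects have to be weighed against each other.
Sr > Cs: both effects reinforce here, so Sr is clearly the higher of the two.
Te > Sr: Te lies to the right of Sr in period 5, so the across-period effect alone puts Te higher.
Be > Te: period and group pull opposite ways; the down-group shift dominates (900 vs 869 kJ/mol).
C > Be: C lies to the right of Be in period 2, so the across-period effect alone puts C higher.
Br > C: the two effects oppose for this pair; the across-period effect wins (1140 vs 1086 kJ/mol).
For reference (kJ/mol): Be 900, C 1086, Br 1140, Sr 550, Te 869, Cs 376.
So from lowest to highest: Cs < Sr < Te < Be < C < Br.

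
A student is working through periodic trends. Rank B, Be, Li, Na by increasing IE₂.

The second ionization energy removes an electron from the +1 ion. For each element: B⁺ still has 2 valence electrons; Be⁺ still has 1 valence electron; Li⁺ is the bare [He] core; Na⁺ is the bare [Ne] core.
Pulling an electron out of a noble-gas core costs far more than removing a remaining valence electron, so Na and Li sit at the high end of IE_2.
Valence configurations: B⁺ [He]2s², Be⁺ [He]2s¹.
Tabulated IE_2 (kJ/mol): B 2427, Be 1757, Li 7298, Na 4562.
So the second ionization energies run Be < B < Na < Li.

Be < B < Na < Li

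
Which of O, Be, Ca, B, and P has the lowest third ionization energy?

P

After 2 electrons have been removed, what remains? O²⁺ still has 4 valence electrons; Be²⁺ is the bare [He] core; Ca²⁺ is the bare [Ar] core; B²⁺ still has 1 valence electron; P²⁺ still has 3 valence electrons.
Usually core removal costs more than valence removal, but here the competition is close: a tightly held n=2 valence electron can cost more to remove than an n=3 core electron, so the actual values have to decide it.
Valence configurations: O²⁺ [He]2s²2p², B²⁺ [He]2s¹, P²⁺ [Ne]3s²3p¹.
Approximate IE_3 values (kJ/mol): O 5300, Be 14849, Ca 4912, B 3660, P 2914.
Putting it together, IE_3: P < B < Ca < O < Be.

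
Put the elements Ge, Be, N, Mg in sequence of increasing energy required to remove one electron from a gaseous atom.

Be is in period 2, group 2; N is in period 2, group 15; Mg is in period 3, group 2; Ge is in period 4, group 14.
Removing the outermost electron gets harder across a period and easier down a group.
Here both period and group differ, so the two effects have to be weighed against each other.
Ge > Mg: the two effects oppose for this pair; the across-period effect wins (762 vs 738 kJ/mol).
Be > Ge: period and group pull opposite ways; the down-group shift dominates (900 vs 762 kJ/mol).
N > Be: N lies to the right of Be in period 2, so the across-period effect alone puts N higher.
Approximate values (kJ/mol): Be 900, N 1402, Mg 738, Ge 762.
So from lowest to highest: Mg < Ge < Be < N.

Mg < Ge < Be < N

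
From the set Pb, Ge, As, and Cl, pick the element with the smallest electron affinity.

Pb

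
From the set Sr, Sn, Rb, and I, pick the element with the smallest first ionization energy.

Rb

Removing the outermost electron gets harder across a period and easier down a group.
All lie in period 5, so first ionization energy increases left to right.
The smallest first ionization energy among these belongs to Rb.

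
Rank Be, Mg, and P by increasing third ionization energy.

The third ionization energy removes an electron from the +2 ion. For each element: Be²⁺ is the bare [He] core; Mg²⁺ is the bare [Ne] core; P²⁺ still has 3 valence electrons.
Breaking into a closed-shell core is much more expensive than removing a leftover valence electron — Mg and Be have the largest IE_3 here.
Tabulated IE_3 (kJ/mol): Be 14849, Mg 7733, P 2914.
Putting it together, IE_3: P < Mg < Be.

P, Mg, Be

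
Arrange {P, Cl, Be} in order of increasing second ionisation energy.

Be, P, Cl

After 1 electron has been removed, what remains? P⁺ still has 4 valence electrons; Cl⁺ still has 6 valence electrons; Be⁺ still has 1 valence electron.
All are still removing valence electrons, so compare the +1 ions as you would atoms: IE_2 generally rises across a period (higher Z_eff) and falls down a group (larger shell), subject to the usual subshell exceptions.
Valence configurations: P⁺ [Ne]3s²3p², Cl⁺ [Ne]3s²3p⁴, Be⁺ [He]2s¹.
Tabulated IE_2 (kJ/mol): P 1907, Cl 2298, Be 1757.
Putting it together, IE_2: Be < P < Cl.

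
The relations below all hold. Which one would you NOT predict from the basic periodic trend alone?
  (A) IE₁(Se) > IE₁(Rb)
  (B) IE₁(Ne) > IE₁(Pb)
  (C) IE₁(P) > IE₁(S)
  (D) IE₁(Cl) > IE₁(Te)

The general trend: first ionisation energy increases across a period and decreases down a group.
(A) Se (period 4, group 16) vs Rb (period 5, group 1): the stated order agrees with the simple trend.
(B) Ne (period 2, group 18) vs Pb (period 6, group 14): the stated order agrees with the simple trend.
(C) P (period 3, group 15) vs S (period 3, group 16): the stated order contradicts the simple trend.
(D) Cl (period 3, group 17) vs Te (period 5, group 16): the stated order agrees with the simple trend.
The exception is (C): S (3p⁴) ionizes more easily than half-filled P (3p³) because the paired 3p electron in S is pushed out by e⁻–e⁻ repulsion.

(C)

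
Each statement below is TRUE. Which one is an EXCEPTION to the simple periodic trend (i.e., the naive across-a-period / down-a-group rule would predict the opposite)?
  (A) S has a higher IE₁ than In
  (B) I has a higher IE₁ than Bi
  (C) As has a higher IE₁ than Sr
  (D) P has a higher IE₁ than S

(D)

The general trend: IE₁ increases across a period and decreases down a group.
(A) S (period 3, group 16) vs In (period 5, group 13): the stated order agrees with the simple trend.
(B) I (period 5, group 17) vs Bi (period 6, group 15): the stated order agrees with the simple trend.
(C) As (period 4, group 15) vs Sr (period 5, group 2): the stated order agrees with the simple trend.
(D) P (period 3, group 15) vs S (period 3, group 16): the stated order contradicts the simple trend.
The exception is (D): S (3p⁴) ionizes more easily than half-filled P (3p³) because the paired 3p electron in S is pushed out by e⁻–e⁻ repulsion.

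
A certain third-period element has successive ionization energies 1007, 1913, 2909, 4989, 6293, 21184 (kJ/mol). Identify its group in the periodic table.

Group 15

Look for the largest jump between consecutive ionization energies: IE6/IE5 ≈ 3.4, far larger than any earlier ratio.
That jump marks the point where a core electron is being removed. So the atom has 5 valence electrons.
A main-group element with 5 valence electrons is in group 15.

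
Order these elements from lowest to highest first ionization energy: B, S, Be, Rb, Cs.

Cs, Rb, B, Be, S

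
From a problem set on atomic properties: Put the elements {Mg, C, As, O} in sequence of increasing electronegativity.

Mg < As < C < O

C is in period 2, group 14; O is in period 2, group 16; Mg is in period 3, group 2; As is in period 4, group 15.
Atoms toward the upper right of the periodic table pull bonding electrons most strongly.
Here both period and group differ, so the two effects have to be weighed against each other.
As > Mg: period and group pull opposite ways; the across-period shift dominates (2.18 vs 1.31).
C > As: period and group pull opposite ways; the down-group shift dominates (2.55 vs 2.18).
O > C: O lies to the right of C in period 2, so the across-period effect alone puts O higher.
For reference (Pauling): C 2.55, O 3.44, Mg 1.31, As 2.18.
So from lowest to highest: Mg < As < C < O.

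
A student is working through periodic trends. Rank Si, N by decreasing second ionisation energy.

After 1 electron has been removed, what remains? Si⁺ still has 3 valence electrons; N⁺ still has 4 valence electrons.
All are still removing valence electrons, so compare the +1 ions as you would atoms: IE_2 generally rises across a period (higher Z_eff) and falls down a group (larger shell), subject to the usual subshell exceptions.
Valence configurations: Si⁺ [Ne]3s²3p¹, N⁺ [He]2s²2p².
The numbers (kJ/mol): Si 1577, N 2856.
Hence IE_2: Si < N.

N > Si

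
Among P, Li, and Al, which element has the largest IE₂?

Li

IE_2 is the cost of taking one more electron from the +1 cation: P⁺ still has 4 valence electrons; Li⁺ is the bare [He] core; Al⁺ still has 2 valence electrons.
Pulling an electron out of a noble-gas core costs far more than removing a remaining valence electron, so Li sits at the high end of IE_2.
Valence configurations: P⁺ [Ne]3s²3p², Al⁺ [Ne]3s².
The numbers (kJ/mol): P 1907, Li 7298, Al 1817.
Hence IE_2: Al < P < Li.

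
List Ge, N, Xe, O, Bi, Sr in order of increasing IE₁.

N is in period 2, group 15; O is in period 2, group 16; Ge is in period 4, group 14; Sr is in period 5, group 2; Xe is in period 5, group 18; Bi is in period 6, group 15.
First ionization energy rises across a period (greater Z_eff holds electrons more tightly) and falls down a group (valence electrons are farther from the nucleus).
Here both period and group differ, so the two effects have to be weighed against each other.
Bi > Sr: the two effects oppose for this pair; the across-period effect wins (703 vs 550 kJ/mol).
Ge > Bi: the two effects oppose for this pair; the down-group effect wins (762 vs 703 kJ/mol).
Xe > Ge: period and group pull opposite ways; the across-period shift dominates (1170 vs 762 kJ/mol).
O > Xe: the two effects oppose for this pair; the down-group effect wins (1314 vs 1170 kJ/mol).
N > O: this pair runs against the simple trend — see the exception note.
Note the exception: N has a higher first ionization energy than O, contrary to the simple trend — pairing an electron in O's 2p⁴ costs repulsion energy, so O ionizes more easily than half-filled N (2p³).
Tabulated first ionization energy (kJ/mol): N 1402, O 1314, Ge 762, Sr 550, Xe 1170, Bi 703.
So from lowest to highest: Sr < Bi < Ge < Xe < O < N.

Sr, Bi, Ge, Xe, O, N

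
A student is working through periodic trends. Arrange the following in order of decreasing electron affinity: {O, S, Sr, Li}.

Li is in period 2, group 1; O is in period 2, group 16; S is in period 3, group 16; Sr is in period 5, group 2.
Electron affinity generally becomes more exothermic across a period toward the halogens and less exothermic down a group.
Here both period and group differ, so the two effects have to be weighed against each other.
Li > Sr: the two effects oppose for this pair; the down-group effect wins (60 vs 5 kJ/mol).
O > Li: both are in period 2; the period trend gives O the larger value.
S > O: this pair runs against the simple trend — see the exception note.
Note the exception: S has a higher electron affinity than O, contrary to the simple trend — the compact 2p subshell of O repels the added electron more than S's larger 3p does.
Tabulated electron affinity (kJ/mol): Li 60, O 141, S 200, Sr 5.
So from highest to lowest: S > O > Li > Sr.

S > O > Li > Sr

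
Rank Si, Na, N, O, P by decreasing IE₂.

Na > O > N > P > Si

Consider each +1 ion: Si⁺ still has 3 valence electrons; Na⁺ is the bare [Ne] core; N⁺ still has 4 valence electrons; O⁺ still has 5 valence electrons; P⁺ still has 4 valence electrons.
Breaking into a closed-shell core is much more expensive than removing a leftover valence electron — Na has the largest IE_2 here.
Valence configurations: Si⁺ [Ne]3s²3p¹, N⁺ [He]2s²2p², O⁺ [He]2s²2p³, P⁺ [Ne]3s²3p².
The numbers (kJ/mol): Si 1577, Na 4562, N 2856, O 3388, P 1907.
Hence IE_2: Si < P < N < O < Na.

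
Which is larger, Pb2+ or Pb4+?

Pb2+

Both ions have Z = 82 protons, but Pb4+ has lost more electrons, so its remaining electrons feel a larger effective nuclear charge per electron and are pulled in more tightly.
Higher positive charge → smaller ion, so Pb2+ > Pb4+.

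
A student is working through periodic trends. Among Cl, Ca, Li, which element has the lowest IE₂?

Consider each +1 ion: Cl⁺ still has 6 valence electrons; Ca⁺ still has 1 valence electron; Li⁺ is the bare [He] core.
Pulling an electron out of a noble-gas core costs far more than removing a remaining valence electron, so Li sits at the high end of IE_2.
Valence configurations: Cl⁺ [Ne]3s²3p⁴, Ca⁺ [Ar]4s¹.
Tabulated IE_2 (kJ/mol): Cl 2298, Ca 1145, Li 7298.
So the second ionization energies run Ca < Cl < Li.

Ca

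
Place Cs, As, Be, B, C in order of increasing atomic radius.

C, B, Be, As, Cs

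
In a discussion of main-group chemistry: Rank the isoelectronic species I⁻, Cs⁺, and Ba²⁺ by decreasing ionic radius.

All of these have 54 electrons, so size is governed by nuclear charge alone: the more protons, the stronger the pull on the same electron cloud, and the smaller the ion.
Nuclear charges: Ba²⁺ (Z=56), Cs⁺ (Z=55), I⁻ (Z=53).
Largest to smallest: I⁻ > Cs⁺ > Ba²⁺.

I⁻ > Cs⁺ > Ba²⁺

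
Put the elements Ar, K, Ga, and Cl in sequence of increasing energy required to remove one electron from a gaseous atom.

Cl is in period 3, group 17; Ar is in period 3, group 18; K is in period 4, group 1; Ga is in period 4, group 13.
IE₁ increases left→right with effective nuclear charge and decreases top→bottom as the valence shell moves farther out.
These span different periods and groups, so the two trends combine.
Ga > K: Ga lies to the right of K in period 4, so the across-period effect alone puts Ga higher.
Cl > Ga: relative to Ga, both the across-period and down-group shifts push Cl's first ionization energy up.
Ar > Cl: Ar lies to the right of Cl in period 3, so the across-period effect alone puts Ar higher.
For reference (kJ/mol): Cl 1251, Ar 1521, K 419, Ga 579.
So from lowest to highest: K < Ga < Cl < Ar.

K < Ga < Cl < Ar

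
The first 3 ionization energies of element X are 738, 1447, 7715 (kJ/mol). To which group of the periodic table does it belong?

Look for the largest jump between consecutive ionization energies: IE3/IE2 ≈ 5.3, far larger than any earlier ratio.
That jump marks the point where a core electron is being removed. So the atom has 2 valence electrons.
A main-group element with 2 valence electrons is in group 2.

Group 2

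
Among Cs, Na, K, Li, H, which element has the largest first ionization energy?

IE₁ increases left→right with effective nuclear charge and decreases top→bottom as the valence shell moves farther out.
All are in group 1, so first ionization energy increases up the group.
The largest first ionization energy among these belongs to H.

H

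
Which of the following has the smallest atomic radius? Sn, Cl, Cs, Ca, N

N

Across a period the added protons contract the valence shell; down a group each new principal shell makes the atom larger.
These span different periods and groups, so the two trends combine.
Cl > N: period and group pull opposite ways; the down-group shift dominates (99 vs 71 pm).
Sn > Cl: both effects reinforce here, so Sn is clearly the larger of the two.
Ca > Sn: the two effects oppose for this pair; the across-period effect wins (171 vs 140 pm).
Cs > Ca: both effects reinforce here, so Cs is clearly the larger of the two.
Approximate values (pm): N 71, Cl 99, Ca 171, Sn 140, Cs 232.
The smallest atomic radius among these belongs to N.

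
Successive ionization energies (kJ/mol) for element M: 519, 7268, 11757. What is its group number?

Look for the largest jump between consecutive ionization energies: IE2/IE1 ≈ 14.0, far larger than any earlier ratio.
That jump marks the point where a core electron is being removed. So the atom has 1 valence electron.
A main-group element with 1 valence electron is in group 1.

Group 1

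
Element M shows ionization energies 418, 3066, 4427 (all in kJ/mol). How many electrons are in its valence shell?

Look for the largest jump between consecutive ionization energies: IE2/IE1 ≈ 7.3, far larger than any earlier ratio.
That jump marks the point where a core electron is being removed. So the atom has 1 valence electron.

1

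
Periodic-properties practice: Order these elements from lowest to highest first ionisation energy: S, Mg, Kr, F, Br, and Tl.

F is in period 2, group 17; Mg is in period 3, group 2; S is in period 3, group 16; Br is in period 4, group 17; Kr is in period 4, group 18; Tl is in period 6, group 13.
Across a period the outer electron is held more tightly (higher IE₁); down a group it sits in a higher shell, more shielded, and comes off more easily.
These span different periods and groups, so the two trends combine.
Mg > Tl: period and group pull opposite ways; the down-group shift dominates (738 vs 589 kJ/mol).
S > Mg: both are in period 3; the period trend gives S the larger value.
Br > S: the two effects oppose for this pair; the across-period effect wins (1140 vs 1000 kJ/mol).
Kr > Br: both are in period 4; the period trend gives Kr the larger value.
F > Kr: period and group pull opposite ways; the down-group shift dominates (1681 vs 1351 kJ/mol).
Approximate values (kJ/mol): F 1681, Mg 738, S 1000, Br 1140, Kr 1351, Tl 589.
So from lowest to highest: Tl < Mg < S < Br < Kr < F.

Tl, Mg, S, Br, Kr, F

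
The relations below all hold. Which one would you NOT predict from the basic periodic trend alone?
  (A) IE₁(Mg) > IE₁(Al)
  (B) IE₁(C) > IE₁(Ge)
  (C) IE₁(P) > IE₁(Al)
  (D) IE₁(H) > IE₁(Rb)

(A)

The general trend: IE₁ increases across a period and decreases down a group.
(A) Mg (period 3, group 2) vs Al (period 3, group 13): the stated order contradicts the simple trend.
(B) C (period 2, group 14) vs Ge (period 4, group 14): the stated order agrees with the simple trend.
(C) P (period 3, group 15) vs Al (period 3, group 13): the stated order agrees with the simple trend.
(D) H (period 1, group 1) vs Rb (period 5, group 1): the stated order agrees with the simple trend.
The exception is (A): Al's single 3p electron is easier to remove than one from Mg's filled 3s².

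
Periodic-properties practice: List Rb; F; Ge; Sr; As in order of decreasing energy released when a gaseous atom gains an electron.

F > Ge > As > Rb > Sr

F is in period 2, group 17; Ge is in period 4, group 14; As is in period 4, group 15; Rb is in period 5, group 1; Sr is in period 5, group 2.
Atoms with high Z_eff and room in the valence shell (especially the halogens) have the most exothermic electron affinities.
Neither a single period nor a single group — weigh both effects.
Rb > Sr: this pair runs against the simple trend — see the exception note.
As > Rb: both effects reinforce here, so As is clearly the higher of the two.
Ge > As: this pair runs against the simple trend — see the exception note.
F > Ge: relative to Ge, both the across-period and down-group shifts push F's electron affinity up.
Note the exception: Rb has a higher electron affinity than Sr, contrary to the simple trend — adding an electron to Sr (ns²) has to open a new, higher-energy np subshell, which is unfavourable.
Note the exception: Ge has a higher electron affinity than As, contrary to the simple trend — adding an electron to As's half-filled 4p³ is unfavourable, so Ge (4p²) has the more exothermic EA.
Approximate values (kJ/mol): F 328, Ge 119, As 78, Rb 47, Sr 5.
So from highest to lowest: F > Ge > As > Rb > Sr.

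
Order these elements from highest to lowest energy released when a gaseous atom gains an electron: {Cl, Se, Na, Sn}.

Cl, Se, Sn, Na

Adding an electron releases more energy for atoms nearer the top right (short of the noble gases).
These span different periods and groups, so the two trends combine.
Sn > Na: period and group pull opposite ways; the across-period shift dominates (107 vs 53 kJ/mol).
Se > Sn: both effects reinforce here, so Se is clearly the higher of the two.
Cl > Se: relative to Se, both the across-period and down-group shifts push Cl's electron affinity up.
Approximate values (kJ/mol): Na 53, Cl 349, Se 195, Sn 107.
So from highest to lowest: Cl > Se > Sn > Na.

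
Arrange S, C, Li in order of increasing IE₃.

Consider each +2 ion: S²⁺ still has 4 valence electrons; C²⁺ still has 2 valence electrons; Li²⁺ is already 1 electron into the core.
Breaking into a closed-shell core is much more expensive than removing a leftover valence electron — Li has the largest IE_3 here.
Valence configurations: S²⁺ [Ne]3s²3p², C²⁺ [He]2s².
Approximate IE_3 values (kJ/mol): S 3357, C 4620, Li 11815.
So the third ionization energies run S < C < Li.

S < C < Li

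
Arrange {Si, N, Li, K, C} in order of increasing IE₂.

Si < C < N < K < Li

Consider each +1 ion: Si⁺ still has 3 valence electrons; N⁺ still has 4 valence electrons; Li⁺ is the bare [He] core; K⁺ is the bare [Ar] core; C⁺ still has 3 valence electrons.
Pulling an electron out of a noble-gas core costs far more than removing a remaining valence electron, so K and Li sit at the high end of IE_2.
Valence configurations: Si⁺ [Ne]3s²3p¹, N⁺ [He]2s²2p², C⁺ [He]2s²2p¹.
Approximate IE_2 values (kJ/mol): Si 1577, N 2856, Li 7298, K 3052, C 2353.
Putting it together, IE_2: Si < C < N < K < Li.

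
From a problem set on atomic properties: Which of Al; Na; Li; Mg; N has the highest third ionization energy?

Li

Consider each +2 ion: Al²⁺ still has 1 valence electron; Na²⁺ is already 1 electron into the core; Li²⁺ is already 1 electron into the core; Mg²⁺ is the bare [Ne] core; N²⁺ still has 3 valence electrons.
Core electrons are held far more tightly than valence electrons, so Na, Mg and Li top the IE_3 order.
Valence configurations: Al²⁺ [Ne]3s¹, N²⁺ [He]2s²2p¹.
Tabulated IE_3 (kJ/mol): Al 2745, Na 6910, Li 11815, Mg 7733, N 4578.
Overall IE_3 order: Al < N < Na < Mg < Li.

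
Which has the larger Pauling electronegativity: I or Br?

Br

Br is in period 4, group 17; I is in period 5, group 17.
Electronegativity increases across a period and decreases down a group, tracking effective nuclear charge and atomic size.
All are in group 17, so electronegativity increases up the group.
So Br has the larger Pauling electronegativity (Br > I).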